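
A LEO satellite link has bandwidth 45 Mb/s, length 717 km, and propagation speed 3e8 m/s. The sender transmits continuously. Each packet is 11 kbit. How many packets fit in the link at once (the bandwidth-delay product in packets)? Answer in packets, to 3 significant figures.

9.78 packets

Propagation delay = 717000 / 300000000 = 0.00239 s.
BDP = R × t_prop = 45000000 × 0.00239 = 107550 bits.
In packets of 11000 bits: 9.78 packets.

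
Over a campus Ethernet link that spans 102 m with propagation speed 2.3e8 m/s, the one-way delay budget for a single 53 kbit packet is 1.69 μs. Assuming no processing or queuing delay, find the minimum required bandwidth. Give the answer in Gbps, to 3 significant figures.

42.5 Gbps

Propagation delay = 102 / 2.3e+08 = 0.443478 μs.
Transmission budget = 1.69 − 0.443478 = 1.24652 μs.
R ≥ L / t_tx = 53000 bits / 1.24652e-06 s = 42.5 Gbps.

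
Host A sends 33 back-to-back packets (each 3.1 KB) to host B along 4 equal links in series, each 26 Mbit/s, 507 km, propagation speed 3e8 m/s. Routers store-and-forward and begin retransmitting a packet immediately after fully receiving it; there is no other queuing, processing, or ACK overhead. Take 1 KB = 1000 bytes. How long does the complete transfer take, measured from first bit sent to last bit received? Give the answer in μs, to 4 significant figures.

Per-hop transmission t_tx = L/R = 24800/26000000 = 953.846 μs.
Per-hop propagation t_prop = 507000/300000000 = 1690 μs.
Pipeline fill: first packet needs 4·t_tx to clear all hops; remaining 32 packets each add one t_tx.
Total = (4+33-1)·t_tx + 4·t_prop = 36·953.846 + 4·1690 = 41100 μs.

41100 μs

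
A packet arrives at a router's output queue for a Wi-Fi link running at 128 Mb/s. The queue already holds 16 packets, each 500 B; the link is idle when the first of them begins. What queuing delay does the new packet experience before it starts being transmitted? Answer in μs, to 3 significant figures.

500 μs

Each queued packet: L/R = 4000/128000000 = 31.25 μs.
16 queued → 500 μs.
Queuing delay = 500 μs.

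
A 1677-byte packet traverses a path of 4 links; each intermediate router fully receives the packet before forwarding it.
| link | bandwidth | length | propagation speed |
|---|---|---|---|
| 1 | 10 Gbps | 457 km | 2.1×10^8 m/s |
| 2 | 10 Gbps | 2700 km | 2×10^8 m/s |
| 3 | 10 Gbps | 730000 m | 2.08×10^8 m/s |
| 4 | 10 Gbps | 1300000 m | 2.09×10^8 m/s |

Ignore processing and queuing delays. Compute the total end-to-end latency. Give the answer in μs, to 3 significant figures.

25400 μs

L = 1677 × 8 = 13416 bits.
Transmission delay per hop = L/R = 13416/10000000000 = 1.3416 μs; 4 hops → 5.3664 μs.
Propagation delays (d/s per hop): 2176.19, 13500, 3509.62, 6220.1 μs; sum = 25405.9 μs.
End-to-end = 25400 μs.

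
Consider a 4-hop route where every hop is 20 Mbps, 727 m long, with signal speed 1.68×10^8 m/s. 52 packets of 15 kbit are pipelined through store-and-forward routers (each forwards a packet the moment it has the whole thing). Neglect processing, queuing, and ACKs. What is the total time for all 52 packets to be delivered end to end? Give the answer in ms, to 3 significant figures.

41.3 ms

Per-hop transmission t_tx = L/R = 15000/20000000 = 0.75 ms.
Per-hop propagation t_prop = 727/168000000 = 0.00432738 ms.
Pipeline fill: first packet needs 4·t_tx to clear all hops; remaining 51 packets each add one t_tx.
Total = (4+52-1)·t_tx + 4·t_prop = 55·0.75 + 4·0.00432738 = 41.3 ms.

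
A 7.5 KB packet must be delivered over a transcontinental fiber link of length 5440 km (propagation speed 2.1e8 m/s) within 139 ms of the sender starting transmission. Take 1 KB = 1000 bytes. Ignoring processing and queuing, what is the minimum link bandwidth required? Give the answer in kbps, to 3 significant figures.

L = 60000 bits.
Propagation delay = 5440000 / 210000000 = 25.9048 ms.
Transmission budget = 139 − 25.9048 = 113.095 ms.
R ≥ L / t_tx = 60000 bits / 0.113095 s = 531 kbps.

531 kbps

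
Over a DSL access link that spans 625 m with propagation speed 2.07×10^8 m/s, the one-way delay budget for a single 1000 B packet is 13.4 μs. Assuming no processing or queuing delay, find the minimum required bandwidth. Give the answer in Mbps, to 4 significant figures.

770.7 Mbps

L = 8000 bits.
Propagation delay = 625 / 2.07e+08 = 3.01932 μs.
Transmission budget = 13.4 − 3.01932 = 10.3807 μs.
R ≥ L / t_tx = 8000 bits / 1.03807e-05 s = 770.7 Mbps.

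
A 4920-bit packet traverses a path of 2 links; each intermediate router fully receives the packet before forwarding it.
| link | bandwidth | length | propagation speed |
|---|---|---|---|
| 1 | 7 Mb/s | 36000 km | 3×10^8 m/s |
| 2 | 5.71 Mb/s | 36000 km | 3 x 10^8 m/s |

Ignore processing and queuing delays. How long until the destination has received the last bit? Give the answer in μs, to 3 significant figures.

242000 μs

Transmission delays (L/R per hop): 702.857, 861.646 μs; sum = 1564.5 μs.
Propagation delays (d/s per hop): 120000, 120000 μs; sum = 240000 μs.
End-to-end = 242000 μs.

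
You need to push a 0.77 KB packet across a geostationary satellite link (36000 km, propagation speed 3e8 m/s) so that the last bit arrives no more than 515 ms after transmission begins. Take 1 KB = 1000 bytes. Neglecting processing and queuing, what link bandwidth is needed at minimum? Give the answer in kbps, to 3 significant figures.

15.6 kbps

L = 6160 bits.
Propagation delay = 36000000 / 300000000 = 120 ms.
Transmission budget = 515 − 120 = 395 ms.
R ≥ L / t_tx = 6160 bits / 0.395 s = 15.6 kbps.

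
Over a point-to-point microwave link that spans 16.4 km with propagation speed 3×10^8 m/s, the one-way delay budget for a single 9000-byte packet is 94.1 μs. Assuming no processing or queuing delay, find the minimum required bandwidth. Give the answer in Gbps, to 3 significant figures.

L = 72000 bits.
Propagation delay = 16400 / 300000000 = 54.6667 μs.
Transmission budget = 94.1 − 54.6667 = 39.4333 μs.
R ≥ L / t_tx = 72000 bits / 3.94333e-05 s = 1.83 Gbps.

1.83 Gbps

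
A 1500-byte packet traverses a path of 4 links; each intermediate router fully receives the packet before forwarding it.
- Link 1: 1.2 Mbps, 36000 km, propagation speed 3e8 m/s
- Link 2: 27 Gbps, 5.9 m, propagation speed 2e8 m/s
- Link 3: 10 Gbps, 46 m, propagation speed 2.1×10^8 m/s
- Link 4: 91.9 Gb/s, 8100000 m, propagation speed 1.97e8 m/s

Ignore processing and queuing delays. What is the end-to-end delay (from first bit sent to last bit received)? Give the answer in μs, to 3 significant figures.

L = 1500 × 8 = 12000 bits.
Transmission delays (L/R per hop): 10000, 0.444444, 1.2, 0.130577 μs; sum = 10001.8 μs.
Propagation delays (d/s per hop): 120000, 0.0295, 0.219048, 41116.8 μs; sum = 161117 μs.
End-to-end = 171000 μs.

171000 μs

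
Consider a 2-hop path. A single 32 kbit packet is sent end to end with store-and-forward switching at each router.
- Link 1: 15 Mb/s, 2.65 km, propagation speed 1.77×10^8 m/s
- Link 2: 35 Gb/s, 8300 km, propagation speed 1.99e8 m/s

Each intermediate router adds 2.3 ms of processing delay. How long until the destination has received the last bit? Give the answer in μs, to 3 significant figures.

L = 32000 bits.
Transmission delays (L/R per hop): 2133.33, 0.914286 μs; sum = 2134.25 μs.
Propagation delays (d/s per hop): 14.9718, 41708.5 μs; sum = 41723.5 μs.
Processing at 1 router(s): 1 × 2.3 ms = 2300 μs.
End-to-end = 46200 μs.

46200 μs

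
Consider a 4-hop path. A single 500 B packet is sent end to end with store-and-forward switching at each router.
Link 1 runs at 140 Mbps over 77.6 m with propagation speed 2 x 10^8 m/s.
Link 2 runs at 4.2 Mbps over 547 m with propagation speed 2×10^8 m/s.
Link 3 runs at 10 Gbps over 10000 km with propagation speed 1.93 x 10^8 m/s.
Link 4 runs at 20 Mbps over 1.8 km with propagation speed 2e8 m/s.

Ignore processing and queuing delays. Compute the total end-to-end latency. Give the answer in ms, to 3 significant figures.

53.0 ms

L = 500 × 8 = 4000 bits.
Transmission delays (L/R per hop): 0.0285714, 0.952381, 0.0004, 0.2 ms; sum = 1.18135 ms.
Propagation delays (d/s per hop): 0.000388, 0.002735, 51.8135, 0.009 ms; sum = 51.8256 ms.
End-to-end = 53.0 ms.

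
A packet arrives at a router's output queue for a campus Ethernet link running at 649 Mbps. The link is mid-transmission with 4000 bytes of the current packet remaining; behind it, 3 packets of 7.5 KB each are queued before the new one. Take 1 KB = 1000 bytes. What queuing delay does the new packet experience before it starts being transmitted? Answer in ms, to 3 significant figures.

0.327 ms

Each queued packet: L/R = 60000/649000000 = 0.0924499 ms.
3 queued → 0.27735 ms.
Plus remaining 32000 bits of current packet: 0.0493066 ms.
Queuing delay = 0.327 ms.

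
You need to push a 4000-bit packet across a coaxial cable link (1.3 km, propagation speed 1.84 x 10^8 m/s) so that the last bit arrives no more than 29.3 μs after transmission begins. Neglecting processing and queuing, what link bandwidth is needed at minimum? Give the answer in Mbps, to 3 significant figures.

180 Mbps

Propagation delay = 1300 / 184000000 = 7.06522 μs.
Transmission budget = 29.3 − 7.06522 = 22.2348 μs.
R ≥ L / t_tx = 4000 bits / 2.22348e-05 s = 180 Mbps.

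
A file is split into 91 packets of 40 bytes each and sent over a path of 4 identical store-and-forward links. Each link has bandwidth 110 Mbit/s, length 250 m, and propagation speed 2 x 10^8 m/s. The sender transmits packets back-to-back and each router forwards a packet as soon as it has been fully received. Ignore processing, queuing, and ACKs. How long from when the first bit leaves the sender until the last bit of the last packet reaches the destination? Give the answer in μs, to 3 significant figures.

278 μs

Per-hop transmission t_tx = L/R = 320/110000000 = 2.90909 μs.
Per-hop propagation t_prop = 250/200000000 = 1.25 μs.
Pipeline fill: first packet needs 4·t_tx to clear all hops; remaining 90 packets each add one t_tx.
Total = (4+91-1)·t_tx + 4·t_prop = 94·2.90909 + 4·1.25 = 278 μs.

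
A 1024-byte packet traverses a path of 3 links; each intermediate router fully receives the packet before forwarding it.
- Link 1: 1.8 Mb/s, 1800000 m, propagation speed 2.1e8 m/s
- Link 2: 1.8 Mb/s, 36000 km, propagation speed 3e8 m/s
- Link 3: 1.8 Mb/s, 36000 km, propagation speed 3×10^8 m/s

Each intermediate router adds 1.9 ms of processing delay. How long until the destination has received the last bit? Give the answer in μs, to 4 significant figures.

266000 μs

L = 1024 × 8 = 8192 bits.
Transmission delay per hop = L/R = 8192/1800000 = 4551.11 μs; 3 hops → 13653.3 μs.
Propagation delays (d/s per hop): 8571.43, 120000, 120000 μs; sum = 248571 μs.
Processing at 2 router(s): 2 × 1.9 ms = 3800 μs.
End-to-end = 266000 μs.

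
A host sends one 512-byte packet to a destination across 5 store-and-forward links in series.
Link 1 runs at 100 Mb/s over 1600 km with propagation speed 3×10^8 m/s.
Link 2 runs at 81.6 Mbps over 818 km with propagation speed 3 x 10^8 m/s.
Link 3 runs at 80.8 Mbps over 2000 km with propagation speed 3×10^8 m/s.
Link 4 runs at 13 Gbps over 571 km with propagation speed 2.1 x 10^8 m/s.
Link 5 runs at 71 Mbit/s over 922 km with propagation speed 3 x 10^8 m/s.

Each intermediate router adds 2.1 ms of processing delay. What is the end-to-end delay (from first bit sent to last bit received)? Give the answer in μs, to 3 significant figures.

29100 μs

L = 512 × 8 = 4096 bits.
Transmission delays (L/R per hop): 40.96, 50.1961, 50.6931, 0.315077, 57.6901 μs; sum = 199.854 μs.
Propagation delays (d/s per hop): 5333.33, 2726.67, 6666.67, 2719.05, 3073.33 μs; sum = 20519 μs.
Processing at 4 router(s): 4 × 2.1 ms = 8400 μs.
End-to-end = 29100 μs.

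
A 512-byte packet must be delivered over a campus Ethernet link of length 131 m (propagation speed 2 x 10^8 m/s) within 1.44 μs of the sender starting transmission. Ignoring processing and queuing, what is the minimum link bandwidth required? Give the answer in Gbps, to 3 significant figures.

L = 4096 bits.
Propagation delay = 131 / 200000000 = 0.655 μs.
Transmission budget = 1.44 − 0.655 = 0.785 μs.
R ≥ L / t_tx = 4096 bits / 7.85e-07 s = 5.22 Gbps.

5.22 Gbps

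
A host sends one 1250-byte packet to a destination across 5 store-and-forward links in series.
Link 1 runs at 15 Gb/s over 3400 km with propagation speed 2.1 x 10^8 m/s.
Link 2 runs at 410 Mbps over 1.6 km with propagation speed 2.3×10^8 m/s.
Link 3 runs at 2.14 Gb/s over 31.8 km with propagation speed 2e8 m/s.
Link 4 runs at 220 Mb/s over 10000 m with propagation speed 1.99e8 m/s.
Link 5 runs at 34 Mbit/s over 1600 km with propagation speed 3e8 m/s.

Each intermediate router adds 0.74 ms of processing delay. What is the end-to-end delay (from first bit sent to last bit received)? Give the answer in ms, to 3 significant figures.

L = 1250 × 8 = 10000 bits.
Transmission delays (L/R per hop): 0.000666667, 0.0243902, 0.0046729, 0.0454545, 0.294118 ms; sum = 0.369302 ms.
Propagation delays (d/s per hop): 16.1905, 0.00695652, 0.159, 0.0502513, 5.33333 ms; sum = 21.74 ms.
Processing at 4 router(s): 4 × 0.74 ms = 2.96 ms.
End-to-end = 25.1 ms.

25.1 ms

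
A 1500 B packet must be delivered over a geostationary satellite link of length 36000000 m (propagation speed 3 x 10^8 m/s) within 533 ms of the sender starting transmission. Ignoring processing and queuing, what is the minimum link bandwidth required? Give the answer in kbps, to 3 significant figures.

29.1 kbps

L = 12000 bits.
Propagation delay = 36000000 / 300000000 = 120 ms.
Transmission budget = 533 − 120 = 413 ms.
R ≥ L / t_tx = 12000 bits / 0.413 s = 29.1 kbps.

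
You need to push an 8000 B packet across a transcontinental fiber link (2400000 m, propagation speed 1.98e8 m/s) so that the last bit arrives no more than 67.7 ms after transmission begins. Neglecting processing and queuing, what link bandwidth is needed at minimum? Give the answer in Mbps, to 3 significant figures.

1.15 Mbps

L = 64000 bits.
Propagation delay = 2400000 / 198000000 = 12.1212 ms.
Transmission budget = 67.7 − 12.1212 = 55.5788 ms.
R ≥ L / t_tx = 64000 bits / 0.0555788 s = 1.15 Mbps.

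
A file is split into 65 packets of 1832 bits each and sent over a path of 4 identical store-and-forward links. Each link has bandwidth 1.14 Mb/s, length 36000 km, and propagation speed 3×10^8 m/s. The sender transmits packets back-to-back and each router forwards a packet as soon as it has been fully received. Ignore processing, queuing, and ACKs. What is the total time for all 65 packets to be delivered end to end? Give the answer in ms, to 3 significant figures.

589 ms

Per-hop transmission t_tx = L/R = 1832/1140000 = 1.60702 ms.
Per-hop propagation t_prop = 36000000/300000000 = 120 ms.
Pipeline fill: first packet needs 4·t_tx to clear all hops; remaining 64 packets each add one t_tx.
Total = (4+65-1)·t_tx + 4·t_prop = 68·1.60702 + 4·120 = 589 ms.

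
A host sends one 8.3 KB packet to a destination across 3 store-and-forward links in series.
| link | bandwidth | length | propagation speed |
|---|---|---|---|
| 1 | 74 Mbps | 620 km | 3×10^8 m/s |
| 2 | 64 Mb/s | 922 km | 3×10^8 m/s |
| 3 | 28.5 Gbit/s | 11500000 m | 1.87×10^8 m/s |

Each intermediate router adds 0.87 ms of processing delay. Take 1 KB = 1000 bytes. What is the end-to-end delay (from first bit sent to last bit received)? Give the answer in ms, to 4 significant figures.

70.31 ms

L = 66400 bits.
Transmission delays (L/R per hop): 0.897297, 1.0375, 0.00232982 ms; sum = 1.93713 ms.
Propagation delays (d/s per hop): 2.06667, 3.07333, 61.4973 ms; sum = 66.6373 ms.
Processing at 2 router(s): 2 × 0.87 ms = 1.74 ms.
End-to-end = 70.31 ms.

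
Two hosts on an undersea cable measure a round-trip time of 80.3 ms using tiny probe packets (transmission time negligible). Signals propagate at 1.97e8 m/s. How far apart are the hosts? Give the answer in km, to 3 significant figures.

One-way propagation = RTT/2 = 40.15 ms.
d = s × t = 197000000 × 0.04015 = 7910 km.

7910 km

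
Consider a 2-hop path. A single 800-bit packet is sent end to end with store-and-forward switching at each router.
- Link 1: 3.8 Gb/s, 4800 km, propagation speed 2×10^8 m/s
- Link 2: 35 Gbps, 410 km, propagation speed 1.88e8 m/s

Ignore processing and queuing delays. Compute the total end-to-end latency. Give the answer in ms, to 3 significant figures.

26.2 ms

Transmission delays (L/R per hop): 0.000210526, 2.28571e-05 ms; sum = 0.000233383 ms.
Propagation delays (d/s per hop): 24, 2.18085 ms; sum = 26.1809 ms.
End-to-end = 26.2 ms.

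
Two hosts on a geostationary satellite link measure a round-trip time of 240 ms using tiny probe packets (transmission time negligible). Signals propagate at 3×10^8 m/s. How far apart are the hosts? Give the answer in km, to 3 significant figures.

One-way propagation = RTT/2 = 120 ms.
d = s × t = 300000000 × 0.12 = 36000 km.

36000 km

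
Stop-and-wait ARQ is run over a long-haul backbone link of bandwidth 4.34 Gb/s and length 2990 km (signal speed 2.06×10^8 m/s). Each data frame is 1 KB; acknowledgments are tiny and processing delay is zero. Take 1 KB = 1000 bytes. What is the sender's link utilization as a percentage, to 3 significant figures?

t_tx = L/R = 8000/4340000000 = 1.84332e-06 s.
t_prop = 2990000/206000000 = 0.0145146 s; RTT = 0.0290291 s.
Cycle = t_tx + RTT = 0.029031 s.
Utilization = t_tx / cycle = 1.84332e-06/0.029031 = 0.00635 %.

0.00635 %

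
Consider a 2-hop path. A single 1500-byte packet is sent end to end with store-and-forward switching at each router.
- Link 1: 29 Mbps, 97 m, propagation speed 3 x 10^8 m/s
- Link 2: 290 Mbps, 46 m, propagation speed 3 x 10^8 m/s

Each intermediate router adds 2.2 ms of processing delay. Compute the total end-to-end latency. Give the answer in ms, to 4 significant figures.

L = 1500 × 8 = 12000 bits.
Transmission delays (L/R per hop): 0.413793, 0.0413793 ms; sum = 0.455172 ms.
Propagation delays (d/s per hop): 0.000323333, 0.000153333 ms; sum = 0.000476667 ms.
Processing at 1 router(s): 1 × 2.2 ms = 2.2 ms.
End-to-end = 2.656 ms.

2.656 ms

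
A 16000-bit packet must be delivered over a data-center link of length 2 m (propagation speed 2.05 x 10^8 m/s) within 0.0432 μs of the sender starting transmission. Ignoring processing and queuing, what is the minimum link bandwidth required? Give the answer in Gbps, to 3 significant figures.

Propagation delay = 2 / 2.05e+08 = 0.0097561 μs.
Transmission budget = 0.0432 − 0.0097561 = 0.0334439 μs.
R ≥ L / t_tx = 16000 bits / 3.34439e-08 s = 478 Gbps.

478 Gbps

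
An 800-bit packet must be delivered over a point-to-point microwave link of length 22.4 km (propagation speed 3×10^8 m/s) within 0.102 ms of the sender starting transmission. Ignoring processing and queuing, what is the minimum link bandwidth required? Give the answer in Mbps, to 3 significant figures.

29.3 Mbps

Propagation delay = 22400 / 300000000 = 0.0746667 ms.
Transmission budget = 0.102 − 0.0746667 = 0.0273333 ms.
R ≥ L / t_tx = 800 bits / 2.73333e-05 s = 29.3 Mbps.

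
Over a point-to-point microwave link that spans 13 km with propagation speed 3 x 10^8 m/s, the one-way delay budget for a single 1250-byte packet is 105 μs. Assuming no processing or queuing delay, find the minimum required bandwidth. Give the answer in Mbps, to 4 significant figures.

162.2 Mbps

L = 10000 bits.
Propagation delay = 13000 / 300000000 = 43.3333 μs.
Transmission budget = 105 − 43.3333 = 61.6667 μs.
R ≥ L / t_tx = 10000 bits / 6.16667e-05 s = 162.2 Mbps.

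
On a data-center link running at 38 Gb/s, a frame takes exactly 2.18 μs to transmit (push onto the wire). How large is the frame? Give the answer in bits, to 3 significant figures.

82800 bits

L = R × t_tx = 38000000000 b/s × 2.18e-06 s = 82840 bits.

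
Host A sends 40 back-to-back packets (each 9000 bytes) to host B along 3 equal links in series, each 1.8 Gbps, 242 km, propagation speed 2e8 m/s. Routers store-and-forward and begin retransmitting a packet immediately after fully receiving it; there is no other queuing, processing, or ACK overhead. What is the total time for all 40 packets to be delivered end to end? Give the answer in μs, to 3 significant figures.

5310 μs

Per-hop transmission t_tx = L/R = 72000/1800000000 = 40 μs.
Per-hop propagation t_prop = 242000/200000000 = 1210 μs.
Pipeline fill: first packet needs 3·t_tx to clear all hops; remaining 39 packets each add one t_tx.
Total = (3+40-1)·t_tx + 3·t_prop = 42·40 + 3·1210 = 5310 μs.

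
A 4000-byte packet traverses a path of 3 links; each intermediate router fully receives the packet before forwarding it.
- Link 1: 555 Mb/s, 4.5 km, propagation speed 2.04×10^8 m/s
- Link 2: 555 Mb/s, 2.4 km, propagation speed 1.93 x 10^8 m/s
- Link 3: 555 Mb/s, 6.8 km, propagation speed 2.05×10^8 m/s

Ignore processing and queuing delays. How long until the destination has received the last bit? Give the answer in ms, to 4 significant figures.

L = 4000 × 8 = 32000 bits.
Transmission delay per hop = L/R = 32000/555000000 = 0.0576577 ms; 3 hops → 0.172973 ms.
Propagation delays (d/s per hop): 0.0220588, 0.0124352, 0.0331707 ms; sum = 0.0676648 ms.
End-to-end = 0.2406 ms.

0.2406 ms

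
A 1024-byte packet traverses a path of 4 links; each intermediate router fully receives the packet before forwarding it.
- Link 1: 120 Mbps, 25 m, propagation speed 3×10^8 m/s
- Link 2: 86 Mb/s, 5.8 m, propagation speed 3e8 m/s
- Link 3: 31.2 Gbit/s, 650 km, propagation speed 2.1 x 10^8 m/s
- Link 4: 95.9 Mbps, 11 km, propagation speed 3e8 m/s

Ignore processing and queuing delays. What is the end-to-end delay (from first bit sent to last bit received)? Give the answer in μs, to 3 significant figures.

3380 μs

L = 1024 × 8 = 8192 bits.
Transmission delays (L/R per hop): 68.2667, 95.2558, 0.262564, 85.4223 μs; sum = 249.207 μs.
Propagation delays (d/s per hop): 0.0833333, 0.0193333, 3095.24, 36.6667 μs; sum = 3132.01 μs.
End-to-end = 3380 μs.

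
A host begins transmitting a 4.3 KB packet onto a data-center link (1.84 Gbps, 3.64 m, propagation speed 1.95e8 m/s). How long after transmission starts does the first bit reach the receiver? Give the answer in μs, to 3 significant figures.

0.0187 μs

First bit experiences only propagation delay: d/s = 3.64/195000000 = 0.0187 μs.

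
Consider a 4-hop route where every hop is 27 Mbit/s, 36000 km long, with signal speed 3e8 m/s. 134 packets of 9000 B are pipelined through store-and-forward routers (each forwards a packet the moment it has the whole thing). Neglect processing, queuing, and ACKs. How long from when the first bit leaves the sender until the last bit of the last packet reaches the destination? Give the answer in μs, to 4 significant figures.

845300 μs

Per-hop transmission t_tx = L/R = 72000/27000000 = 2666.67 μs.
Per-hop propagation t_prop = 36000000/300000000 = 120000 μs.
Pipeline fill: first packet needs 4·t_tx to clear all hops; remaining 133 packets each add one t_tx.
Total = (4+134-1)·t_tx + 4·t_prop = 137·2666.67 + 4·120000 = 845300 μs.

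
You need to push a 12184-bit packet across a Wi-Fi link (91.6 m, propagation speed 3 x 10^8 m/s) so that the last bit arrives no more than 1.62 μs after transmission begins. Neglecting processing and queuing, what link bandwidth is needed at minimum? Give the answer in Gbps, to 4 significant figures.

9.268 Gbps

Propagation delay = 91.6 / 300000000 = 0.305333 μs.
Transmission budget = 1.62 − 0.305333 = 1.31467 μs.
R ≥ L / t_tx = 12184 bits / 1.31467e-06 s = 9.268 Gbps.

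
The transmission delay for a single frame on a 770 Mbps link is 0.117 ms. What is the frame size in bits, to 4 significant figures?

90090 bits

L = R × t_tx = 770000000 b/s × 0.000117 s = 90090 bits.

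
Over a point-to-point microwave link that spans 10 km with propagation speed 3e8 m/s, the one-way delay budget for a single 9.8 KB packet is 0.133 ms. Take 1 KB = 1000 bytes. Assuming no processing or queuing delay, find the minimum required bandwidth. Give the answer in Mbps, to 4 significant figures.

786.6 Mbps

L = 78400 bits.
Propagation delay = 10000 / 300000000 = 0.0333333 ms.
Transmission budget = 0.133 − 0.0333333 = 0.0996667 ms.
R ≥ L / t_tx = 78400 bits / 9.96667e-05 s = 786.6 Mbps.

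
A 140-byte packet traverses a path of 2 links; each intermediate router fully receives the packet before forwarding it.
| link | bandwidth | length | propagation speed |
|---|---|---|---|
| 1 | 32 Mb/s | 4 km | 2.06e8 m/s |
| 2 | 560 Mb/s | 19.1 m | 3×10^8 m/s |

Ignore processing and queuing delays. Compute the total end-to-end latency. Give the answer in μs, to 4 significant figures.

56.48 μs

L = 140 × 8 = 1120 bits.
Transmission delays (L/R per hop): 35, 2 μs; sum = 37 μs.
Propagation delays (d/s per hop): 19.4175, 0.0636667 μs; sum = 19.4811 μs.
End-to-end = 56.48 μs.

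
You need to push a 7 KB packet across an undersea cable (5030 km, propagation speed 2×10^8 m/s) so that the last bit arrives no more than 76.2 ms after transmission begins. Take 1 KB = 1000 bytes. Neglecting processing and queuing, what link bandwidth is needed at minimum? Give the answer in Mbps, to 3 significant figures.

L = 56000 bits.
Propagation delay = 5030000 / 200000000 = 25.15 ms.
Transmission budget = 76.2 − 25.15 = 51.05 ms.
R ≥ L / t_tx = 56000 bits / 0.05105 s = 1.10 Mbps.

1.10 Mbps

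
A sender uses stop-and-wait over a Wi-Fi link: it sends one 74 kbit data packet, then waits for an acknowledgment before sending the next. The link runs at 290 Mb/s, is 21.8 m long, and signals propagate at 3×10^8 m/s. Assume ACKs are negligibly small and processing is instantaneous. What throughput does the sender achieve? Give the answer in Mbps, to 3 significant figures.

290 Mbps

t_tx = L/R = 74000/290000000 = 0.000255172 s.
t_prop = 21.8/300000000 = 7.26667e-08 s; RTT = 1.45333e-07 s.
Cycle = t_tx + RTT = 0.000255318 s.
Throughput = L / cycle = 74000 / 0.000255318 = 290 Mbps.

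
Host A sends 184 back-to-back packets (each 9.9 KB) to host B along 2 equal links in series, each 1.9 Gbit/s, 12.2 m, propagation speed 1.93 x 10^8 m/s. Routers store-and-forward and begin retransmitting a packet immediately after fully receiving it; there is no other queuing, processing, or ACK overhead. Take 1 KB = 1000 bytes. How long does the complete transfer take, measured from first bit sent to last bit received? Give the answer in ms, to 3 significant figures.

7.71 ms

Per-hop transmission t_tx = L/R = 79200/1900000000 = 0.0416842 ms.
Per-hop propagation t_prop = 12.2/193000000 = 6.32124e-05 ms.
Pipeline fill: first packet needs 2·t_tx to clear all hops; remaining 183 packets each add one t_tx.
Total = (2+184-1)·t_tx + 2·t_prop = 185·0.0416842 + 2·6.32124e-05 = 7.71 ms.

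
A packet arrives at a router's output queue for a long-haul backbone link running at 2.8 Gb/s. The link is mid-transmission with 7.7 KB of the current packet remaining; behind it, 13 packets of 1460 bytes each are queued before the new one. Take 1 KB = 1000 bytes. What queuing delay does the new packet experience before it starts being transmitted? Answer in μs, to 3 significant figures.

76.2 μs

Each queued packet: L/R = 11680/2800000000 = 4.17143 μs.
13 queued → 54.2286 μs.
Plus remaining 61600 bits of current packet: 22 μs.
Queuing delay = 76.2 μs.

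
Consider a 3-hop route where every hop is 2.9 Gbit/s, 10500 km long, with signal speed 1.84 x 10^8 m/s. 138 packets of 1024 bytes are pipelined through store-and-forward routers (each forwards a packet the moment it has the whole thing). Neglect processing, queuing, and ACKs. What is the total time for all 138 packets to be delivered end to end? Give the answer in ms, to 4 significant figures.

Per-hop transmission t_tx = L/R = 8192/2900000000 = 0.00282483 ms.
Per-hop propagation t_prop = 10500000/184000000 = 57.0652 ms.
Pipeline fill: first packet needs 3·t_tx to clear all hops; remaining 137 packets each add one t_tx.
Total = (3+138-1)·t_tx + 3·t_prop = 140·0.00282483 + 3·57.0652 = 171.6 ms.

171.6 ms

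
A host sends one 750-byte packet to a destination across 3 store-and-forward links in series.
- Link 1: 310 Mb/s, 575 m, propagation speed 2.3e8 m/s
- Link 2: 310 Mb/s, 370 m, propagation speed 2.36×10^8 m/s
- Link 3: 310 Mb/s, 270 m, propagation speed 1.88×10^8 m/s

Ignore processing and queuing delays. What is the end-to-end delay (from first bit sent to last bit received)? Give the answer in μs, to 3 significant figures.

63.6 μs

L = 750 × 8 = 6000 bits.
Transmission delay per hop = L/R = 6000/310000000 = 19.3548 μs; 3 hops → 58.0645 μs.
Propagation delays (d/s per hop): 2.5, 1.5678, 1.43617 μs; sum = 5.50397 μs.
End-to-end = 63.6 μs.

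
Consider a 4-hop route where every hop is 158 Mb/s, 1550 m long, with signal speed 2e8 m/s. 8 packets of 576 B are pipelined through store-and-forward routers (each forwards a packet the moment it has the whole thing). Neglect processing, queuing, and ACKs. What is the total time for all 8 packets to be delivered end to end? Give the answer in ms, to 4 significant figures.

Per-hop transmission t_tx = L/R = 4608/158000000 = 0.0291646 ms.
Per-hop propagation t_prop = 1550/200000000 = 0.00775 ms.
Pipeline fill: first packet needs 4·t_tx to clear all hops; remaining 7 packets each add one t_tx.
Total = (4+8-1)·t_tx + 4·t_prop = 11·0.0291646 + 4·0.00775 = 0.3518 ms.

0.3518 ms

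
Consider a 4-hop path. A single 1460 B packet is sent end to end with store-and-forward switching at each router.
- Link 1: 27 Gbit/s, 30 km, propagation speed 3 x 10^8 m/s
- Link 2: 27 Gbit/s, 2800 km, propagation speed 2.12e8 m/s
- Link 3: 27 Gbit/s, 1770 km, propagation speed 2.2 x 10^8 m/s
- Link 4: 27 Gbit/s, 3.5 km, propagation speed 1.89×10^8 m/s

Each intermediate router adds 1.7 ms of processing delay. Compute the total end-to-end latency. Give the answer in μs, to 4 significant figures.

L = 1460 × 8 = 11680 bits.
Transmission delay per hop = L/R = 11680/27000000000 = 0.432593 μs; 4 hops → 1.73037 μs.
Propagation delays (d/s per hop): 100, 13207.5, 8045.45, 18.5185 μs; sum = 21371.5 μs.
Processing at 3 router(s): 3 × 1.7 ms = 5100 μs.
End-to-end = 26470 μs.

26470 μs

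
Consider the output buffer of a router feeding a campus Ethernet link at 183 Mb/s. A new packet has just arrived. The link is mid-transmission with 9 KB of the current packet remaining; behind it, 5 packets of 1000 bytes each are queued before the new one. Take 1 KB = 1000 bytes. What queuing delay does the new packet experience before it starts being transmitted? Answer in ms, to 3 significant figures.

Each queued packet: L/R = 8000/183000000 = 0.0437158 ms.
5 queued → 0.218579 ms.
Plus remaining 72000 bits of current packet: 0.393443 ms.
Queuing delay = 0.612 ms.

0.612 ms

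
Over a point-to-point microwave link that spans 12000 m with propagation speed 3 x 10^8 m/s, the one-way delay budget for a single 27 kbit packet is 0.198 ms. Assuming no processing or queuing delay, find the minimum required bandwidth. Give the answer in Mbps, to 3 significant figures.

Propagation delay = 12000 / 300000000 = 0.04 ms.
Transmission budget = 0.198 − 0.04 = 0.158 ms.
R ≥ L / t_tx = 27000 bits / 0.000158 s = 171 Mbps.

171 Mbps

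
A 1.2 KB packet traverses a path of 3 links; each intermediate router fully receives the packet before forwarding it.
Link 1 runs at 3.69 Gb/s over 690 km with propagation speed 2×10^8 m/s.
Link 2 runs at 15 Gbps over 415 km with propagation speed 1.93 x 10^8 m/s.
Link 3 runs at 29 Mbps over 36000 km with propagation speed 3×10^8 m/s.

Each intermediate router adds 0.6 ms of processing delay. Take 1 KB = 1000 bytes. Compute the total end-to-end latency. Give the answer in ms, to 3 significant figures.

127 ms

L = 9600 bits.
Transmission delays (L/R per hop): 0.00260163, 0.00064, 0.331034 ms; sum = 0.334276 ms.
Propagation delays (d/s per hop): 3.45, 2.15026, 120 ms; sum = 125.6 ms.
Processing at 2 router(s): 2 × 0.6 ms = 1.2 ms.
End-to-end = 127 ms.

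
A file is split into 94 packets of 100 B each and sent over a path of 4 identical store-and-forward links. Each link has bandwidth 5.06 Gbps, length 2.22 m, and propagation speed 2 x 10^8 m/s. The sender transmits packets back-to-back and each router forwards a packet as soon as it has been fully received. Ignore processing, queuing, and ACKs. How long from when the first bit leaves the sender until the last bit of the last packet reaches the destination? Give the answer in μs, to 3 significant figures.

15.4 μs

Per-hop transmission t_tx = L/R = 800/5060000000 = 0.158103 μs.
Per-hop propagation t_prop = 2.22/200000000 = 0.0111 μs.
Pipeline fill: first packet needs 4·t_tx to clear all hops; remaining 93 packets each add one t_tx.
Total = (4+94-1)·t_tx + 4·t_prop = 97·0.158103 + 4·0.0111 = 15.4 μs.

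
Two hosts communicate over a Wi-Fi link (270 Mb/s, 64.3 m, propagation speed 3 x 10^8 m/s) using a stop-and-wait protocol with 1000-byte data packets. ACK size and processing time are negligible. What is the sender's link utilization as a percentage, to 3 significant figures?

t_tx = L/R = 8000/270000000 = 2.96296e-05 s.
t_prop = 64.3/300000000 = 2.14333e-07 s; RTT = 4.28667e-07 s.
Cycle = t_tx + RTT = 3.00583e-05 s.
Utilization = t_tx / cycle = 2.96296e-05/3.00583e-05 = 98.6 %.

98.6 %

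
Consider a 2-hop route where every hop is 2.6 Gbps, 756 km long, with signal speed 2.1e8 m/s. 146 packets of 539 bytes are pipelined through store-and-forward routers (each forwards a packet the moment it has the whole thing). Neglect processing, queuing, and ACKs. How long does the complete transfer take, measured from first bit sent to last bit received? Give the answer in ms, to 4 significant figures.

7.444 ms

Per-hop transmission t_tx = L/R = 4312/2600000000 = 0.00165846 ms.
Per-hop propagation t_prop = 756000/210000000 = 3.6 ms.
Pipeline fill: first packet needs 2·t_tx to clear all hops; remaining 145 packets each add one t_tx.
Total = (2+146-1)·t_tx + 2·t_prop = 147·0.00165846 + 2·3.6 = 7.444 ms.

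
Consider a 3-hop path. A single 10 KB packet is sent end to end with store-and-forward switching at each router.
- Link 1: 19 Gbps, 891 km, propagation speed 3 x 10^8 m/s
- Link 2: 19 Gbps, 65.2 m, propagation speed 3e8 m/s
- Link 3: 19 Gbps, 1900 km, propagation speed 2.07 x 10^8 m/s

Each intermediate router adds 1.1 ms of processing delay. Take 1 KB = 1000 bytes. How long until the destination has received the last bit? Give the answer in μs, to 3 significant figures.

L = 80000 bits.
Transmission delay per hop = L/R = 80000/19000000000 = 4.21053 μs; 3 hops → 12.6316 μs.
Propagation delays (d/s per hop): 2970, 0.217333, 9178.74 μs; sum = 12149 μs.
Processing at 2 router(s): 2 × 1.1 ms = 2200 μs.
End-to-end = 14400 μs.

14400 μs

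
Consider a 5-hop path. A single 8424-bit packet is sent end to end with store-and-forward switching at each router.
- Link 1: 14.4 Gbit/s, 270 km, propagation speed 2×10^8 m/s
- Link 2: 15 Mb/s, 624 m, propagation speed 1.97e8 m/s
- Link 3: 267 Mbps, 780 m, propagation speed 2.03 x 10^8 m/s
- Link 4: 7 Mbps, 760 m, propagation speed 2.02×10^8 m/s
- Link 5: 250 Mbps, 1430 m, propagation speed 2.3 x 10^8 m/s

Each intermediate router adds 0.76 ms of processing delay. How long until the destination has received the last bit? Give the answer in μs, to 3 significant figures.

Transmission delays (L/R per hop): 0.585, 561.6, 31.5506, 1203.43, 33.696 μs; sum = 1830.86 μs.
Propagation delays (d/s per hop): 1350, 3.16751, 3.84236, 3.76238, 6.21739 μs; sum = 1366.99 μs.
Processing at 4 router(s): 4 × 0.76 ms = 3040 μs.
End-to-end = 6240 μs.

6240 μs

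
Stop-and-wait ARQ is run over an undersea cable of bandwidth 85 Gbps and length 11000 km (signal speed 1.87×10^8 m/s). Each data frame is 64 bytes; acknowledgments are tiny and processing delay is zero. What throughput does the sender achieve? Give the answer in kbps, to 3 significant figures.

4.35 kbps

t_tx = L/R = 512/85000000000 = 6.02353e-09 s.
t_prop = 11000000/187000000 = 0.0588235 s; RTT = 0.117647 s.
Cycle = t_tx + RTT = 0.117647 s.
Throughput = L / cycle = 512 / 0.117647 = 4.35 kbps.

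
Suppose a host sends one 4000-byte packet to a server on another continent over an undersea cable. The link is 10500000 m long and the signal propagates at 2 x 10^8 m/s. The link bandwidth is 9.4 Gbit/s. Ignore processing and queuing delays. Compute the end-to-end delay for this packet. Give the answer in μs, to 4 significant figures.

L = 4000 × 8 = 32000 bits.
Transmission delay = L/R = 32000 / 9400000000 = 3.40426 μs.
Propagation delay = d/s = 10500000 m / 200000000 m/s = 52500 μs.
Total = 52500 μs.

52500 μs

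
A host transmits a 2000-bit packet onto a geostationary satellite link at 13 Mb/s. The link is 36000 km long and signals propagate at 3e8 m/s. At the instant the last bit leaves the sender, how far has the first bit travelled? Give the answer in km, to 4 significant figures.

t_tx = L/R = 2000/13000000 = 0.000153846 s.
Distance = s × t_tx = 300000000 × 0.000153846 = 46.15 km.

46.15 km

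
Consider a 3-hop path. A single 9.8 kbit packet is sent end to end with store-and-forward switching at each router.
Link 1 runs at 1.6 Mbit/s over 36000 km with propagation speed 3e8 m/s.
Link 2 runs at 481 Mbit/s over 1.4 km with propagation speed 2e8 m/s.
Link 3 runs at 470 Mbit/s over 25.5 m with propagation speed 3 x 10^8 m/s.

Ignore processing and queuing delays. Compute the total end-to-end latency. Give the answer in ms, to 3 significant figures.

126 ms

L = 9800 bits.
Transmission delays (L/R per hop): 6.125, 0.0203742, 0.0208511 ms; sum = 6.16623 ms.
Propagation delays (d/s per hop): 120, 0.007, 8.5e-05 ms; sum = 120.007 ms.
End-to-end = 126 ms.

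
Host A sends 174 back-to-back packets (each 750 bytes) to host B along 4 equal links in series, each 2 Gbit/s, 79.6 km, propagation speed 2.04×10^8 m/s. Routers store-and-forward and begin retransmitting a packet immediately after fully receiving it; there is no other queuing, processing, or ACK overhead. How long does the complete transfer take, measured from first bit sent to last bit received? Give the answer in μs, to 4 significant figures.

Per-hop transmission t_tx = L/R = 6000/2000000000 = 3 μs.
Per-hop propagation t_prop = 79600/204000000 = 390.196 μs.
Pipeline fill: first packet needs 4·t_tx to clear all hops; remaining 173 packets each add one t_tx.
Total = (4+174-1)·t_tx + 4·t_prop = 177·3 + 4·390.196 = 2092 μs.

2092 μs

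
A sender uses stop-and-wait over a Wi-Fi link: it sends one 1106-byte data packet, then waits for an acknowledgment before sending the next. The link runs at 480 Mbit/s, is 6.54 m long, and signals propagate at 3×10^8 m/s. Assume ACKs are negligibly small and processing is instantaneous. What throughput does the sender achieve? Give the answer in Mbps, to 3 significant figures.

t_tx = L/R = 8848/480000000 = 1.84333e-05 s.
t_prop = 6.54/300000000 = 2.18e-08 s; RTT = 4.36e-08 s.
Cycle = t_tx + RTT = 1.84769e-05 s.
Throughput = L / cycle = 8848 / 1.84769e-05 = 479 Mbps.

479 Mbps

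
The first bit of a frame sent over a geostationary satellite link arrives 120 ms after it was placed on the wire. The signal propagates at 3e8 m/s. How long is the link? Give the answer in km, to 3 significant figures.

d = s × t_prop = 300000000 × 0.12 = 36000 km.

36000 km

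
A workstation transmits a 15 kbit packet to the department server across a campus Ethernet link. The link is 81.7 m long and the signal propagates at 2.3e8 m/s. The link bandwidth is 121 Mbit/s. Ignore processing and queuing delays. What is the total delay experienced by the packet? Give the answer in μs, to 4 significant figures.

124.3 μs

L = 15000 bits.
Transmission delay = L/R = 15000 / 121000000 = 123.967 μs.
Propagation delay = d/s = 81.7 m / 2.3e+08 m/s = 0.355217 μs.
Total = 124.3 μs.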